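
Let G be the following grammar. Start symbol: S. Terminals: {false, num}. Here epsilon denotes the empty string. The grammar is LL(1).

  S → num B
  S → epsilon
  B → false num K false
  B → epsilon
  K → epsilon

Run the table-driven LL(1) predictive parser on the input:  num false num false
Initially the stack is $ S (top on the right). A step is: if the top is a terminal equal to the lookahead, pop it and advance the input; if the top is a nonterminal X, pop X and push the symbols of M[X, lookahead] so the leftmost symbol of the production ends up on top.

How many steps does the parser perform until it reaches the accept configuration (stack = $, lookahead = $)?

step 1: stack=$ S  input=num false num false $  — expand S → num B
step 2: stack=$ B num  input=num false num false $  — match num
step 3: stack=$ B  input=false num false $  — expand B → false num K false
step 4: stack=$ false K num false  input=false num false $  — match false
step 5: stack=$ false K num  input=num false $  — match num
step 6: stack=$ false K  input=false $  — expand K → epsilon
step 7: stack=$ false  input=false $  — match false
Accept reached after 7 steps.

7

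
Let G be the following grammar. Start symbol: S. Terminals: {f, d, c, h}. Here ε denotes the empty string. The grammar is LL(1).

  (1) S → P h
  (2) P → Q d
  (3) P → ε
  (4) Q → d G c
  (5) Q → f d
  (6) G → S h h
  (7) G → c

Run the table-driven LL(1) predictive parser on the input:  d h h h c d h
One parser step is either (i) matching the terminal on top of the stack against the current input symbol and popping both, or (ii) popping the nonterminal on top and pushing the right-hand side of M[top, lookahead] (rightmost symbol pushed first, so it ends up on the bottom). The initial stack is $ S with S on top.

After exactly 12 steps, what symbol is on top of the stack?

h

step 1: stack=$ S  input=d h h h c d h $  — expand S → P h
step 2: stack=$ h P  input=d h h h c d h $  — expand P → Q d
step 3: stack=$ h d Q  input=d h h h c d h $  — expand Q → d G c
step 4: stack=$ h d c G d  input=d h h h c d h $  — match d
step 5: stack=$ h d c G  input=h h h c d h $  — expand G → S h h
step 6: stack=$ h d c h h S  input=h h h c d h $  — expand S → P h
step 7: stack=$ h d c h h h P  input=h h h c d h $  — expand P → ε
step 8: stack=$ h d c h h h  input=h h h c d h $  — match h
step 9: stack=$ h d c h h  input=h h c d h $  — match h
step 10: stack=$ h d c h  input=h c d h $  — match h
step 11: stack=$ h d c  input=c d h $  — match c
step 12: stack=$ h d  input=d h $  — match d
Stack after step 12: $ h (top = h).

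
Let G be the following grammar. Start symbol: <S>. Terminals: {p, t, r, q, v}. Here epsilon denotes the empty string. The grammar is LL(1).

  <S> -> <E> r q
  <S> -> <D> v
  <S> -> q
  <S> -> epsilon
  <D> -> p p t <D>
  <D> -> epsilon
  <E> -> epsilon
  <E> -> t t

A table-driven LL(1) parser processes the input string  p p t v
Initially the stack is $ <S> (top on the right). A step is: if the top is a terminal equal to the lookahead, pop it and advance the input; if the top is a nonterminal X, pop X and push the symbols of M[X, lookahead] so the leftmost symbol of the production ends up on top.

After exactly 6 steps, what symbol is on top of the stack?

     Stack          Input      Action
  1  $ <S>          p p t v $  expand <S> -> <D> v
  2  $ v <D>        p p t v $  expand <D> -> p p t <D>
  3  $ v <D> t p p  p p t v $  match p
  4  $ v <D> t p    p t v $    match p
  5  $ v <D> t      t v $      match t
  6  $ v <D>        v $        expand <D> -> epsilon
Stack after step 6: $ v (top = v).

v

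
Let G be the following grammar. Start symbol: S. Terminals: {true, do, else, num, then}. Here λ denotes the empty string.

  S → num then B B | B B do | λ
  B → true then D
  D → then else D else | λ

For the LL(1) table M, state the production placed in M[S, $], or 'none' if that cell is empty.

FIRST(B): from B→true then D we get {true}. So FIRST(B) = {true}.
FIRST(D): from D→then else D else we get {then}; from D→λ we get {λ}. So FIRST(D) = {λ, then}.
FIRST(S): from S→num then B B we get {num}; from S→B B do we get {true}; from S→λ we get {λ}. So FIRST(S) = {λ, num, true}.
FOLLOW(S) includes $ since S is the start symbol.
FOLLOW(S): S appears on no right-hand side. Thus FOLLOW(S) = {$}.
For S → num then B B: FIRST(num then B B) = {num}, so it goes in M[S, t] for t ∈ {num}.
For S → B B do: FIRST(B B do) = {true}, so it goes in M[S, t] for t ∈ {true}.
For S → λ: FIRST(λ) = {λ}, so it goes in M[S, t] for t ∈ {}; since λ ∈ FIRST, also for every t ∈ FOLLOW(S) = {$}.

S → λ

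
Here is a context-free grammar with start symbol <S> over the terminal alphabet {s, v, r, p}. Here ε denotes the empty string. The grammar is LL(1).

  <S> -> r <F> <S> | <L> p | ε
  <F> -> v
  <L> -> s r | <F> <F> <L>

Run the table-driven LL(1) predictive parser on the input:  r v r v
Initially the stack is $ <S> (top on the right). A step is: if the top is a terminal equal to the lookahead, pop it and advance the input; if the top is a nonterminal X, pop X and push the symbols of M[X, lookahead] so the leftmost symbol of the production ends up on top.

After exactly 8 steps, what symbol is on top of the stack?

step 1: stack=$ <S>  input=r v r v $  — expand <S> -> r <F> <S>
step 2: stack=$ <S> <F> r  input=r v r v $  — match r
step 3: stack=$ <S> <F>  input=v r v $  — expand <F> -> v
step 4: stack=$ <S> v  input=v r v $  — match v
step 5: stack=$ <S>  input=r v $  — expand <S> -> r <F> <S>
step 6: stack=$ <S> <F> r  input=r v $  — match r
step 7: stack=$ <S> <F>  input=v $  — expand <F> -> v
step 8: stack=$ <S> v  input=v $  — match v
Stack after step 8: $ <S> (top = <S>).

<S>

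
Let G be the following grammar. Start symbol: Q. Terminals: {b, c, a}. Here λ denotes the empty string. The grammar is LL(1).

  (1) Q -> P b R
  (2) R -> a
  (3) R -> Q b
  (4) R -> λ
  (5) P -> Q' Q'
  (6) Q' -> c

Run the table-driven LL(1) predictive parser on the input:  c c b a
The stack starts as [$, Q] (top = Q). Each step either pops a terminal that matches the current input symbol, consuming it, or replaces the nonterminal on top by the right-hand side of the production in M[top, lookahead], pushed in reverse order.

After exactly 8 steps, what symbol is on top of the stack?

     Stack        Input      Action
  1  $ Q          c c b a $  expand Q -> P b R
  2  $ R b P      c c b a $  expand P -> Q' Q'
  3  $ R b Q' Q'  c c b a $  expand Q' -> c
  4  $ R b Q' c   c c b a $  match c
  5  $ R b Q'     c b a $    expand Q' -> c
  6  $ R b c      c b a $    match c
  7  $ R b        b a $      match b
  8  $ R          a $        expand R -> a
Stack after step 8: $ a (top = a).

a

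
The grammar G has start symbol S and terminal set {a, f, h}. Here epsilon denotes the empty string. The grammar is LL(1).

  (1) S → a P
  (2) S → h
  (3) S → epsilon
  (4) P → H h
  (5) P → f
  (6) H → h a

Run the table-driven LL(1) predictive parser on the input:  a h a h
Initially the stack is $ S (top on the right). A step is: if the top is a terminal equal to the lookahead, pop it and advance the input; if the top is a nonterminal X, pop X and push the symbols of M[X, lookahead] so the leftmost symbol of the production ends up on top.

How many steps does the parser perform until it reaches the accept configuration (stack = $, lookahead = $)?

7

step 1: stack=$ S  input=a h a h $  — expand S → a P
step 2: stack=$ P a  input=a h a h $  — match a
step 3: stack=$ P  input=h a h $  — expand P → H h
step 4: stack=$ h H  input=h a h $  — expand H → h a
step 5: stack=$ h a h  input=h a h $  — match h
step 6: stack=$ h a  input=a h $  — match a
step 7: stack=$ h  input=h $  — match h
Accept reached after 7 steps.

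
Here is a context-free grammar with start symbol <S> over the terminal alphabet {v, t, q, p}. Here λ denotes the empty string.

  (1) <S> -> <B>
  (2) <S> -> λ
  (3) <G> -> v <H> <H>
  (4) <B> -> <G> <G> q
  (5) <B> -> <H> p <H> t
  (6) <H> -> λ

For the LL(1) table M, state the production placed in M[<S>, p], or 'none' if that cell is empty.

<S> -> <B>

FIRST(<G>): from <G>->v <H> <H> we get {v}. So FIRST(<G>) = {v}.
FIRST(<H>): from <H>->λ we get {λ}. So FIRST(<H>) = {λ}.
FIRST(<B>): from <B>-><G> <G> q we get {v}; from <B>-><H> p <H> t we get {p}. So FIRST(<B>) = {p, v}.
FIRST(<S>): from <S>-><B> we get {p, v}; from <S>->λ we get {λ}. So FIRST(<S>) = {λ, p, v}.
FOLLOW(<S>) includes $ since <S> is the start symbol.
FOLLOW(<S>): <S> appears on no right-hand side. Thus FOLLOW(<S>) = {$}.
For <S> -> <B>: FIRST(<B>) = {p, v}, so it goes in M[<S>, t] for t ∈ {p, v}.
For <S> -> λ: FIRST(λ) = {λ}, so it goes in M[<S>, t] for t ∈ {}; since λ ∈ FIRST, also for every t ∈ FOLLOW(<S>) = {$}.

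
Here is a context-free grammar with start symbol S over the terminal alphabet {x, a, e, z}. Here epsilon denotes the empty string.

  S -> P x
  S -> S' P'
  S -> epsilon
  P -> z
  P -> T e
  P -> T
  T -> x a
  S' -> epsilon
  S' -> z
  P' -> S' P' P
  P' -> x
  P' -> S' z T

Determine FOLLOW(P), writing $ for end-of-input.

{$, x, z}

FIRST(T): from T->x a we get {x}. So FIRST(T) = {x}.
FIRST(S'): from S'->epsilon we get {epsilon}; from S'->z we get {z}. So FIRST(S') = {epsilon, z}.
FIRST(P): from P->z we get {z}; from P->T e we get {x}; from P->T we get {x}. So FIRST(P) = {x, z}.
FIRST(P'): from P'->S' P' P we get {x, z}; from P'->x we get {x}; from P'->S' z T we get {z}. So FIRST(P') = {x, z}.
FIRST(S): from S->P x we get {x, z}; from S->S' P' we get {x, z}; from S->epsilon we get {epsilon}. So FIRST(S) = {epsilon, x, z}.
FOLLOW(S) includes $ since S is the start symbol.
FOLLOW(S): S appears on no right-hand side. Thus FOLLOW(S) = {$}.
FOLLOW(S'): in S->S' P', S' is followed by P' with FIRST {x, z}; in P'->S' P' P, S' is followed by P' P with FIRST {x, z}; in P'->S' z T, S' is followed by z T with FIRST {z}. Thus FOLLOW(S') = {x, z}.
FOLLOW(P'): in S->S' P', the suffix after P' is empty, so FOLLOW(P') ⊇ FOLLOW(S) = {$}; in P'->S' P' P, P' is followed by P with FIRST {x, z}. Thus FOLLOW(P') = {$, x, z}.
FOLLOW(P): in S->P x, P is followed by x with FIRST {x}; in P'->S' P' P, the suffix after P is empty, so FOLLOW(P) ⊇ FOLLOW(P') = {$, x, z}. Thus FOLLOW(P) = {$, x, z}.
FOLLOW(T): in P->T e, T is followed by e with FIRST {e}; in P->T, the suffix after T is empty, so FOLLOW(T) ⊇ FOLLOW(P) = {$, x, z}; in P'->S' z T, the suffix after T is empty, so FOLLOW(T) ⊇ FOLLOW(P') = {$, x, z}. Thus FOLLOW(T) = {$, e, x, z}.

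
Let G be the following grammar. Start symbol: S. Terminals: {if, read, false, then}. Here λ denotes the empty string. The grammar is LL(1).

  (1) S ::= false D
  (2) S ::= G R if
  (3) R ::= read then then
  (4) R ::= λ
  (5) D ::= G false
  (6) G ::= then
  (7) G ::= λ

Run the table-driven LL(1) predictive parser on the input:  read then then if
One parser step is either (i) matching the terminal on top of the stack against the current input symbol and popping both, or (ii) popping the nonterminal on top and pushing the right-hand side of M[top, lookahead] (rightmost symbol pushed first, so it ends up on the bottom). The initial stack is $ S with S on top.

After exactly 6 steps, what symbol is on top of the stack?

if

     Stack                Input                Action
  1  $ S                  read then then if $  expand S ::= G R if
  2  $ if R G             read then then if $  expand G ::= λ
  3  $ if R               read then then if $  expand R ::= read then then
  4  $ if then then read  read then then if $  match read
  5  $ if then then       then then if $       match then
  6  $ if then            then if $            match then
Stack after step 6: $ if (top = if).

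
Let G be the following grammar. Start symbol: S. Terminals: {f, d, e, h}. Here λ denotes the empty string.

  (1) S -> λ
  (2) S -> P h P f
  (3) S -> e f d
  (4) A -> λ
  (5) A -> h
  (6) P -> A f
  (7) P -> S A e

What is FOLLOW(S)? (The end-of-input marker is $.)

FIRST(A) = {λ, h}
FIRST(S) = {λ, e, f, h}  (via P h P f)
FIRST(P) = {e, f, h}  (via A f, S A e)
FOLLOW(S) includes $ since S is the start symbol.
FOLLOW(S): in P->S A e, S is followed by A e with FIRST {e, h}. Thus FOLLOW(S) = {$, e, h}.
FOLLOW(A): in P->A f, A is followed by f with FIRST {f}; in P->S A e, A is followed by e with FIRST {e}. Thus FOLLOW(A) = {e, f}.
FOLLOW(P): in S->P h P f (occurrence 1), P is followed by h P f with FIRST {h}; in S->P h P f (occurrence 2), P is followed by f with FIRST {f}. Thus FOLLOW(P) = {f, h}.

{$, e, h}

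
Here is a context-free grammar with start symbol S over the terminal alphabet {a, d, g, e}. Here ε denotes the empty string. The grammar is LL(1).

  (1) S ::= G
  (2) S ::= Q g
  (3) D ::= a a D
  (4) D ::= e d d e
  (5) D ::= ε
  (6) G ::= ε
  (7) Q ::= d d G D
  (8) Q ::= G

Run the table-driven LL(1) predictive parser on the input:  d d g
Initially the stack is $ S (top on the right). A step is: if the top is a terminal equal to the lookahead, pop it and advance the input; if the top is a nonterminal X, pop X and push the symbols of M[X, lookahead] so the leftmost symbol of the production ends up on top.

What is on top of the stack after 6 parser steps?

     Stack        Input    Action
  1  $ S          d d g $  expand S ::= Q g
  2  $ g Q        d d g $  expand Q ::= d d G D
  3  $ g D G d d  d d g $  match d
  4  $ g D G d    d g $    match d
  5  $ g D G      g $      expand G ::= ε
  6  $ g D        g $      expand D ::= ε
Stack after step 6: $ g (top = g).

g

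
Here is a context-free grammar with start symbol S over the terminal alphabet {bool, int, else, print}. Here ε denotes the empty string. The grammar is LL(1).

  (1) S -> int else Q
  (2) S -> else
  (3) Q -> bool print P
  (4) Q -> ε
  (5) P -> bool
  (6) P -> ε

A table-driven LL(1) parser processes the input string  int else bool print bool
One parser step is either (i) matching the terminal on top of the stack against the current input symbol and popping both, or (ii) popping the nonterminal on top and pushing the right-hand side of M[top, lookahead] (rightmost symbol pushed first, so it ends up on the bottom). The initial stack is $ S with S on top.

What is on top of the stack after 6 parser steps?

step 1: stack=$ S  input=int else bool print bool $  — expand S -> int else Q
step 2: stack=$ Q else int  input=int else bool print bool $  — match int
step 3: stack=$ Q else  input=else bool print bool $  — match else
step 4: stack=$ Q  input=bool print bool $  — expand Q -> bool print P
step 5: stack=$ P print bool  input=bool print bool $  — match bool
step 6: stack=$ P print  input=print bool $  — match print
Stack after step 6: $ P (top = P).

P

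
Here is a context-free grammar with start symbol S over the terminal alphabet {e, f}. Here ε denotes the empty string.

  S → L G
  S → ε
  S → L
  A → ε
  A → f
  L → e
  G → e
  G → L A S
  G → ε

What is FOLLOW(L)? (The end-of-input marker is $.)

FIRST(A): from A→ε we get {ε}; from A→f we get {f}. So FIRST(A) = {ε, f}.
FIRST(L): from L→e we get {e}. So FIRST(L) = {e}.
FIRST(S): from S→L G we get {e}; from S→ε we get {ε}; from S→L we get {e}. So FIRST(S) = {ε, e}.
FIRST(G): from G→e we get {e}; from G→L A S we get {e}; from G→ε we get {ε}. So FIRST(G) = {ε, e}.
FOLLOW(S) includes $ since S is the start symbol.
FOLLOW(S): in G→L A S, the suffix after S is empty, so FOLLOW(S) ⊇ FOLLOW(G) = {$}. Thus FOLLOW(S) = {$}.
FOLLOW(G): in S→L G, the suffix after G is empty, so FOLLOW(G) ⊇ FOLLOW(S) = {$}. Thus FOLLOW(G) = {$}.
FOLLOW(A): in G→L A S, A is followed by S with FIRST {ε, e}; in G→L A S, the suffix after A is nullable, so FOLLOW(A) ⊇ FOLLOW(G) = {$}. Thus FOLLOW(A) = {$, e}.
FOLLOW(L): in S→L G, L is followed by G with FIRST {ε, e}; in S→L G, the suffix after L is nullable, so FOLLOW(L) ⊇ FOLLOW(S) = {$}; in S→L, the suffix after L is empty, so FOLLOW(L) ⊇ FOLLOW(S) = {$}; in G→L A S, L is followed by A S with FIRST {ε, e, f}; in G→L A S, the suffix after L is nullable, so FOLLOW(L) ⊇ FOLLOW(G) = {$}. Thus FOLLOW(L) = {$, e, f}.

{$, e, f}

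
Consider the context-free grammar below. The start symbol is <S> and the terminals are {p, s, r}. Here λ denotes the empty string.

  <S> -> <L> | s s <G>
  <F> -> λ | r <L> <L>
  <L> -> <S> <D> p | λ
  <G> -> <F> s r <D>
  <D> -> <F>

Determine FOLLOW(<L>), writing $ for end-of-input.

{$, p, r, s}

FIRST(<F>): from <F>->λ we get {λ}; from <F>->r <L> <L> we get {r}. So FIRST(<F>) = {λ, r}.
FIRST(<G>): from <G>-><F> s r <D> we get {r, s}. So FIRST(<G>) = {r, s}.
FIRST(<D>): from <D>-><F> we get {λ, r}. So FIRST(<D>) = {λ, r}.
FIRST(<S>): from <S>-><L> we get {λ, p, r, s}; from <S>->s s <G> we get {s}. So FIRST(<S>) = {λ, p, r, s}.
FIRST(<L>): from <L>-><S> <D> p we get {p, r, s}; from <L>->λ we get {λ}. So FIRST(<L>) = {λ, p, r, s}.
FOLLOW(<S>) includes $ since <S> is the start symbol.
FOLLOW(<S>): in <L>-><S> <D> p, <S> is followed by <D> p with FIRST {p, r}. Thus FOLLOW(<S>) = {$, p, r}.
FOLLOW(<G>): in <S>->s s <G>, the suffix after <G> is empty, so FOLLOW(<G>) ⊇ FOLLOW(<S>) = {$, p, r}. Thus FOLLOW(<G>) = {$, p, r}.
FOLLOW(<D>): in <L>-><S> <D> p, <D> is followed by p with FIRST {p}; in <G>-><F> s r <D>, the suffix after <D> is empty, so FOLLOW(<D>) ⊇ FOLLOW(<G>) = {$, p, r}. Thus FOLLOW(<D>) = {$, p, r}.
FOLLOW(<F>): in <G>-><F> s r <D>, <F> is followed by s r <D> with FIRST {s}; in <D>-><F>, the suffix after <F> is empty, so FOLLOW(<F>) ⊇ FOLLOW(<D>) = {$, p, r}. Thus FOLLOW(<F>) = {$, p, r, s}.
FOLLOW(<L>): in <S>-><L>, the suffix after <L> is empty, so FOLLOW(<L>) ⊇ FOLLOW(<S>) = {$, p, r}; in <F>->r <L> <L> (occurrence 1), <L> is followed by <L> with FIRST {λ, p, r, s}; in <F>->r <L> <L> (occurrence 1), the suffix after <L> is nullable, so FOLLOW(<L>) ⊇ FOLLOW(<F>) = {$, p, r, s}; in <F>->r <L> <L> (occurrence 2), the suffix after <L> is empty, so FOLLOW(<L>) ⊇ FOLLOW(<F>) = {$, p, r, s}. Thus FOLLOW(<L>) = {$, p, r, s}.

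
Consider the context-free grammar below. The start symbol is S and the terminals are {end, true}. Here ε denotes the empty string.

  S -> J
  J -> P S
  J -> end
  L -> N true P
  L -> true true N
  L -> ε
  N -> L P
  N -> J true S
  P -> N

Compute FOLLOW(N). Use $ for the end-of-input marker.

{end, true}

FIRST(S) = {end, true}  (via J)
FIRST(J) = {end, true}  (via P S)
FIRST(L) = {ε, end, true}  (via N true P)
FIRST(N) = {end, true}  (via L P, J true S)
FIRST(P) = {end, true}  (via N)
FOLLOW(S) includes $ since S is the start symbol.
FOLLOW(L): in N->L P, L is followed by P with FIRST {end, true}. Thus FOLLOW(L) = {end, true}.
FOLLOW(S): in J->P S, the suffix after S is empty, so FOLLOW(S) ⊇ FOLLOW(J) = {$, end, true}; in N->J true S, the suffix after S is empty, so FOLLOW(S) ⊇ FOLLOW(N) = {end, true}. Thus FOLLOW(S) = {$, end, true}.
FOLLOW(J): in S->J, the suffix after J is empty, so FOLLOW(J) ⊇ FOLLOW(S) = {$, end, true}; in N->J true S, J is followed by true S with FIRST {true}. Thus FOLLOW(J) = {$, end, true}.
FOLLOW(N): in L->N true P, N is followed by true P with FIRST {true}; in L->true true N, the suffix after N is empty, so FOLLOW(N) ⊇ FOLLOW(L) = {end, true}; in P->N, the suffix after N is empty, so FOLLOW(N) ⊇ FOLLOW(P) = {end, true}. Thus FOLLOW(N) = {end, true}.
FOLLOW(P): in J->P S, P is followed by S with FIRST {end, true}; in L->N true P, the suffix after P is empty, so FOLLOW(P) ⊇ FOLLOW(L) = {end, true}; in N->L P, the suffix after P is empty, so FOLLOW(P) ⊇ FOLLOW(N) = {end, true}. Thus FOLLOW(P) = {end, true}.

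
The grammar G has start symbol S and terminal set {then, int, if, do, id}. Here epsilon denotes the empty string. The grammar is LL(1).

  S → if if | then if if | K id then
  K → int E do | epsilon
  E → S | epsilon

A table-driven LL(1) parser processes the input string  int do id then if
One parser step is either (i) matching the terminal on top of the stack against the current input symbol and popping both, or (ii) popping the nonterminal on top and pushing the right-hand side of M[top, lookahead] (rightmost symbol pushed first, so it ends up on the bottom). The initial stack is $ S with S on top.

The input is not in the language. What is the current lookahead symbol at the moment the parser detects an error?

if

step 1: stack=$ S  input=int do id then if $  — expand S → K id then
step 2: stack=$ then id K  input=int do id then if $  — expand K → int E do
step 3: stack=$ then id do E int  input=int do id then if $  — match int
step 4: stack=$ then id do E  input=do id then if $  — expand E → epsilon
step 5: stack=$ then id do  input=do id then if $  — match do
step 6: stack=$ then id  input=id then if $  — match id
step 7: stack=$ then  input=then if $  — match then
step 8: stack=$  input=if $  — error: stack empty but input remains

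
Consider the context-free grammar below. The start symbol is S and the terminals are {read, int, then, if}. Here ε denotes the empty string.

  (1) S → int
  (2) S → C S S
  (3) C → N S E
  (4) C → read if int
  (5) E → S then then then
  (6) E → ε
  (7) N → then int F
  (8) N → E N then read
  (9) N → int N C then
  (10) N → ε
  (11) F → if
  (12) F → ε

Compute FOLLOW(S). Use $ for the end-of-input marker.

FIRST(F) = {ε, if}
FIRST(S) = {int, read, then}  (via C S S)
FIRST(E) = {ε, int, read, then}  (via S then then then)
FIRST(N) = {ε, int, read, then}  (via E N then read)
FIRST(C) = {int, read, then}  (via N S E)
FOLLOW(S) includes $ since S is the start symbol.
FOLLOW(C): in S→C S S, C is followed by S S with FIRST {int, read, then}; in N→int N C then, C is followed by then with FIRST {then}. Thus FOLLOW(C) = {int, read, then}.
FOLLOW(S): in S→C S S (occurrence 1), S is followed by S with FIRST {int, read, then}; in S→C S S (occurrence 2), the suffix after S is empty (adds nothing new); in C→N S E, S is followed by E with FIRST {ε, int, read, then}; in C→N S E, the suffix after S is nullable, so FOLLOW(S) ⊇ FOLLOW(C) = {int, read, then}; in E→S then then then, S is followed by then then then with FIRST {then}. Thus FOLLOW(S) = {$, int, read, then}.
FOLLOW(E): in C→N S E, the suffix after E is empty, so FOLLOW(E) ⊇ FOLLOW(C) = {int, read, then}; in N→E N then read, E is followed by N then read with FIRST {int, read, then}. Thus FOLLOW(E) = {int, read, then}.
FOLLOW(N): in C→N S E, N is followed by S E with FIRST {int, read, then}; in N→E N then read, N is followed by then read with FIRST {then}; in N→int N C then, N is followed by C then with FIRST {int, read, then}. Thus FOLLOW(N) = {int, read, then}.
FOLLOW(F): in N→then int F, the suffix after F is empty, so FOLLOW(F) ⊇ FOLLOW(N) = {int, read, then}. Thus FOLLOW(F) = {int, read, then}.

{$, int, read, then}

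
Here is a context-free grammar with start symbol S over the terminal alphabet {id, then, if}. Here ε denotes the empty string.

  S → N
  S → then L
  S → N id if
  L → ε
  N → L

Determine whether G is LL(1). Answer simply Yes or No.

FIRST(S) = {ε, id, then}
FIRST(L) = {ε}
FIRST(N) = {ε}
FOLLOW(S) = {$}
FOLLOW(L) = {$, id}
FOLLOW(N) = {$, id}
Each cell of M receives at most one production.

Yes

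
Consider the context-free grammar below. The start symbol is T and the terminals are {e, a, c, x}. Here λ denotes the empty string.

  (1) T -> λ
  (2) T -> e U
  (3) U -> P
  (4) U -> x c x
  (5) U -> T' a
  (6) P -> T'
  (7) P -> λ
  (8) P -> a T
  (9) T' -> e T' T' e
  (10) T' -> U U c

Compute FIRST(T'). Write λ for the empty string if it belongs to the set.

{a, c, e, x}

FIRST(T): from T->λ we get {λ}; from T->e U we get {e}. So FIRST(T) = {λ, e}.
FIRST(U): from U->P we get {λ, a, c, e, x}; from U->x c x we get {x}; from U->T' a we get {a, c, e, x}. So FIRST(U) = {λ, a, c, e, x}.
FIRST(T'): from T'->e T' T' e we get {e}; from T'->U U c we get {a, c, e, x}. So FIRST(T') = {a, c, e, x}.
FIRST(P): from P->T' we get {a, c, e, x}; from P->λ we get {λ}; from P->a T we get {a}. So FIRST(P) = {λ, a, c, e, x}.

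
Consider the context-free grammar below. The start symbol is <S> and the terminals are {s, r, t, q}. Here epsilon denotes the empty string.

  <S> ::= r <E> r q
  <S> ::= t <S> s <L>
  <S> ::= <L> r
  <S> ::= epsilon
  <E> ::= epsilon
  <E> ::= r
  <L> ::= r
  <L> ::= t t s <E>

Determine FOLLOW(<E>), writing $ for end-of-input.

FIRST(<E>) = {epsilon, r}
FIRST(<L>) = {r, t}
FIRST(<S>) = {epsilon, r, t}  (via <L> r)
FOLLOW(<S>) includes $ since <S> is the start symbol.
FOLLOW(<S>): in <S>::=t <S> s <L>, <S> is followed by s <L> with FIRST {s}. Thus FOLLOW(<S>) = {$, s}.
FOLLOW(<L>): in <S>::=t <S> s <L>, the suffix after <L> is empty, so FOLLOW(<L>) ⊇ FOLLOW(<S>) = {$, s}; in <S>::=<L> r, <L> is followed by r with FIRST {r}. Thus FOLLOW(<L>) = {$, r, s}.
FOLLOW(<E>): in <S>::=r <E> r q, <E> is followed by r q with FIRST {r}; in <L>::=t t s <E>, the suffix after <E> is empty, so FOLLOW(<E>) ⊇ FOLLOW(<L>) = {$, r, s}. Thus FOLLOW(<E>) = {$, r, s}.

{$, r, s}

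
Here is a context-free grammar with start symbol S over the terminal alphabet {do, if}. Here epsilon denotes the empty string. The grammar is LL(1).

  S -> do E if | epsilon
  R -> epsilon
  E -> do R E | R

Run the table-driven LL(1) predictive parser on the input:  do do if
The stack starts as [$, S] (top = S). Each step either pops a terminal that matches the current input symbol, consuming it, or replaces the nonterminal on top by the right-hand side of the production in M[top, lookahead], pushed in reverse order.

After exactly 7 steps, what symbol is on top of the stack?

if

step 1: stack=$ S  input=do do if $  — expand S -> do E if
step 2: stack=$ if E do  input=do do if $  — match do
step 3: stack=$ if E  input=do if $  — expand E -> do R E
step 4: stack=$ if E R do  input=do if $  — match do
step 5: stack=$ if E R  input=if $  — expand R -> epsilon
step 6: stack=$ if E  input=if $  — expand E -> R
step 7: stack=$ if R  input=if $  — expand R -> epsilon
Stack after step 7: $ if (top = if).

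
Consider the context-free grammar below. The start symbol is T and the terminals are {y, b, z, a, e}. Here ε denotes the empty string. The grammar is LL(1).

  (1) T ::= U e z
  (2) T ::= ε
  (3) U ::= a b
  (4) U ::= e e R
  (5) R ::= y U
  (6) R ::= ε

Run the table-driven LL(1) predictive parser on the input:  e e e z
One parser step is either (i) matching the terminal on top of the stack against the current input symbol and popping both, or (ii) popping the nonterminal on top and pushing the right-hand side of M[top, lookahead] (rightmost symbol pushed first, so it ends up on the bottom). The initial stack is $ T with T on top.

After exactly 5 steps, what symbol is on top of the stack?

e

     Stack        Input      Action
  1  $ T          e e e z $  expand T ::= U e z
  2  $ z e U      e e e z $  expand U ::= e e R
  3  $ z e R e e  e e e z $  match e
  4  $ z e R e    e e z $    match e
  5  $ z e R      e z $      expand R ::= ε
Stack after step 5: $ z e (top = e).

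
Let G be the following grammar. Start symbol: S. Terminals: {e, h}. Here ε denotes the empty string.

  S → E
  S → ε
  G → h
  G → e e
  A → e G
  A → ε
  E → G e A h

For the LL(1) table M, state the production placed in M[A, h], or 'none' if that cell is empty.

FIRST(G) = {e, h}
FIRST(A) = {ε, e}
FIRST(E) = {e, h}  (via G e A h)
FIRST(S) = {ε, e, h}  (via E)
FOLLOW(S) includes $ since S is the start symbol.
FOLLOW(A): in E→G e A h, A is followed by h with FIRST {h}. Thus FOLLOW(A) = {h}.
For A → e G: FIRST(e G) = {e}, so it goes in M[A, t] for t ∈ {e}.
For A → ε: FIRST(ε) = {ε}, so it goes in M[A, t] for t ∈ {}; since ε ∈ FIRST, also for every t ∈ FOLLOW(A) = {h}.

A → ε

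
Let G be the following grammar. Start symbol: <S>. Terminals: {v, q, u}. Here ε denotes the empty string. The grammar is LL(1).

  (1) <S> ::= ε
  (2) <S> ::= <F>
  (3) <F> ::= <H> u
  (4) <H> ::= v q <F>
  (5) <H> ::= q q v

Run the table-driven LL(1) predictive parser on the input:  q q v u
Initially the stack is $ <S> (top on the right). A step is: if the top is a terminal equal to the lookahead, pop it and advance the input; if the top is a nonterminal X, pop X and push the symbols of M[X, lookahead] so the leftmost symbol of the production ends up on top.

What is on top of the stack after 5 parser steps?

     Stack      Input      Action
  1  $ <S>      q q v u $  expand <S> ::= <F>
  2  $ <F>      q q v u $  expand <F> ::= <H> u
  3  $ u <H>    q q v u $  expand <H> ::= q q v
  4  $ u v q q  q q v u $  match q
  5  $ u v q    q v u $    match q
Stack after step 5: $ u v (top = v).

v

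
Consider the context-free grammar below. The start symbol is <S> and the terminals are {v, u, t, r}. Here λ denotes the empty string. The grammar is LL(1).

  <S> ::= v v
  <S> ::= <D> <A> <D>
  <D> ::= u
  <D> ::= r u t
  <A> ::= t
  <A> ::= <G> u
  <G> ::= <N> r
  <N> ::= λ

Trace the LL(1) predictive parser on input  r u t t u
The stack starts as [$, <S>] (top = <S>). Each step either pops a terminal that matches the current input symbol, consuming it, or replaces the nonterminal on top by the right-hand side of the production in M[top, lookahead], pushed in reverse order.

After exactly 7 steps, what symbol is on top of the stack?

     Stack            Input        Action
  1  $ <S>            r u t t u $  expand <S> ::= <D> <A> <D>
  2  $ <D> <A> <D>    r u t t u $  expand <D> ::= r u t
  3  $ <D> <A> t u r  r u t t u $  match r
  4  $ <D> <A> t u    u t t u $    match u
  5  $ <D> <A> t      t t u $      match t
  6  $ <D> <A>        t u $        expand <A> ::= t
  7  $ <D> t          t u $        match t
Stack after step 7: $ <D> (top = <D>).

<D>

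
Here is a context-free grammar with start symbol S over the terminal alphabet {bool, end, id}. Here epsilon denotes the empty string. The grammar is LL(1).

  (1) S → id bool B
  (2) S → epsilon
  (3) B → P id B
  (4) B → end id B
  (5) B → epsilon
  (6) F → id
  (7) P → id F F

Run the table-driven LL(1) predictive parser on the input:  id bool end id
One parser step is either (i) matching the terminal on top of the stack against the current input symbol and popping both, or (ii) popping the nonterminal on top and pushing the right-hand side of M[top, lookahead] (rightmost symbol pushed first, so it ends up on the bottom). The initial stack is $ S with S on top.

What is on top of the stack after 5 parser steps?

id

step 1: stack=$ S  input=id bool end id $  — expand S → id bool B
step 2: stack=$ B bool id  input=id bool end id $  — match id
step 3: stack=$ B bool  input=bool end id $  — match bool
step 4: stack=$ B  input=end id $  — expand B → end id B
step 5: stack=$ B id end  input=end id $  — match end
Stack after step 5: $ B id (top = id).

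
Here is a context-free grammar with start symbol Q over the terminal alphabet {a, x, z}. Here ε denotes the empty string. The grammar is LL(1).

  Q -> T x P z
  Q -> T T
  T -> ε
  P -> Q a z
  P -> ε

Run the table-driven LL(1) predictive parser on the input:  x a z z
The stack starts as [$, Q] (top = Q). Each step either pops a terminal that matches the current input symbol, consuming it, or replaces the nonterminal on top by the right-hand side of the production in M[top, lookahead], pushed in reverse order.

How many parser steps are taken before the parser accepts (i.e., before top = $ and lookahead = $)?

10

step 1: stack=$ Q  input=x a z z $  — expand Q -> T x P z
step 2: stack=$ z P x T  input=x a z z $  — expand T -> ε
step 3: stack=$ z P x  input=x a z z $  — match x
step 4: stack=$ z P  input=a z z $  — expand P -> Q a z
step 5: stack=$ z z a Q  input=a z z $  — expand Q -> T T
step 6: stack=$ z z a T T  input=a z z $  — expand T -> ε
step 7: stack=$ z z a T  input=a z z $  — expand T -> ε
step 8: stack=$ z z a  input=a z z $  — match a
step 9: stack=$ z z  input=z z $  — match z
step 10: stack=$ z  input=z $  — match z
Accept reached after 10 steps.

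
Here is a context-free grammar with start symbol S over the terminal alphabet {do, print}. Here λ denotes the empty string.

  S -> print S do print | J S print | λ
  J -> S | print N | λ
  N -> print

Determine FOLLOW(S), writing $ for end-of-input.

{$, do, print}

FIRST(N) = {print}
FIRST(S) = {λ, print}  (via J S print)
FIRST(J) = {λ, print}  (via S)
FOLLOW(S) includes $ since S is the start symbol.
FOLLOW(J): in S->J S print, J is followed by S print with FIRST {print}. Thus FOLLOW(J) = {print}.
FOLLOW(S): in S->print S do print, S is followed by do print with FIRST {do}; in S->J S print, S is followed by print with FIRST {print}; in J->S, the suffix after S is empty, so FOLLOW(S) ⊇ FOLLOW(J) = {print}. Thus FOLLOW(S) = {$, do, print}.
FOLLOW(N): in J->print N, the suffix after N is empty, so FOLLOW(N) ⊇ FOLLOW(J) = {print}. Thus FOLLOW(N) = {print}.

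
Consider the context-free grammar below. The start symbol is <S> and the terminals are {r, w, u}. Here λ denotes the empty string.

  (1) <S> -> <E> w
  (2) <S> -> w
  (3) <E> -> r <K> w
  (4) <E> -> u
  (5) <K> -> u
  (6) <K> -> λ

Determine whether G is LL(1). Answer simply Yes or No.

Yes

FIRST(<S>) = {r, u, w}
FIRST(<E>) = {r, u}
FIRST(<K>) = {λ, u}
FOLLOW(<S>) = {$}
FOLLOW(<E>) = {w}
FOLLOW(<K>) = {w}
Each cell of M receives at most one production.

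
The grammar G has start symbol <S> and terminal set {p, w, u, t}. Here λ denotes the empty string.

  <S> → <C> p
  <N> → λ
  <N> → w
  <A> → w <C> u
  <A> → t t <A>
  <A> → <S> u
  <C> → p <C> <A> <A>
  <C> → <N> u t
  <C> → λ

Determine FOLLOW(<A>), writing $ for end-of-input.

{p, t, u, w}

FIRST(<N>) = {λ, w}
FIRST(<C>) = {λ, p, u, w}  (via <N> u t)
FIRST(<S>) = {p, u, w}  (via <C> p)
FIRST(<A>) = {p, t, u, w}  (via <S> u)
FOLLOW(<S>) includes $ since <S> is the start symbol.
FOLLOW(<S>): in <A>→<S> u, <S> is followed by u with FIRST {u}. Thus FOLLOW(<S>) = {$, u}.
FOLLOW(<N>): in <C>→<N> u t, <N> is followed by u t with FIRST {u}. Thus FOLLOW(<N>) = {u}.
FOLLOW(<C>): in <S>→<C> p, <C> is followed by p with FIRST {p}; in <A>→w <C> u, <C> is followed by u with FIRST {u}; in <C>→p <C> <A> <A>, <C> is followed by <A> <A> with FIRST {p, t, u, w}. Thus FOLLOW(<C>) = {p, t, u, w}.
FOLLOW(<A>): in <A>→t t <A>, the suffix after <A> is empty (adds nothing new); in <C>→p <C> <A> <A> (occurrence 1), <A> is followed by <A> with FIRST {p, t, u, w}; in <C>→p <C> <A> <A> (occurrence 2), the suffix after <A> is empty, so FOLLOW(<A>) ⊇ FOLLOW(<C>) = {p, t, u, w}. Thus FOLLOW(<A>) = {p, t, u, w}.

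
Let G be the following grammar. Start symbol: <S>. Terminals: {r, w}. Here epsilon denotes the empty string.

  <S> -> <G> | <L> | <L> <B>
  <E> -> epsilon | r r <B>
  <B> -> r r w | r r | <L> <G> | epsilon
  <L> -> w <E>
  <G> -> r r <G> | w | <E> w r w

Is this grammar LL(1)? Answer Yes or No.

FIRST(<S>) = {r, w}
FIRST(<E>) = {epsilon, r}
FIRST(<B>) = {epsilon, r, w}
FIRST(<L>) = {w}
FIRST(<G>) = {r, w}
FOLLOW(<S>) = {$}
FOLLOW(<E>) = {$, r, w}
FOLLOW(<B>) = {$, r, w}
FOLLOW(<L>) = {$, r, w}
FOLLOW(<G>) = {$, r, w}
Cell M[<B>, r] receives both <B> -> r r w and <B> -> r r and <B> -> epsilon — the grammar is not LL(1).

No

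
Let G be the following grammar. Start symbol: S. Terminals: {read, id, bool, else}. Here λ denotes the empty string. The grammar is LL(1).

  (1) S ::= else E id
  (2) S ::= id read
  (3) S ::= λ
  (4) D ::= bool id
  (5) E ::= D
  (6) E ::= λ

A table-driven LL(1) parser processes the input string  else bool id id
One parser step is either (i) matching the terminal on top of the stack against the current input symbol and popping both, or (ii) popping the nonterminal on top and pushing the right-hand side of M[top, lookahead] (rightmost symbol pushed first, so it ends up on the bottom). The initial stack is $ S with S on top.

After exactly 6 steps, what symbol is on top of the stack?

     Stack         Input              Action
  1  $ S           else bool id id $  expand S ::= else E id
  2  $ id E else   else bool id id $  match else
  3  $ id E        bool id id $       expand E ::= D
  4  $ id D        bool id id $       expand D ::= bool id
  5  $ id id bool  bool id id $       match bool
  6  $ id id       id id $            match id
Stack after step 6: $ id (top = id).

id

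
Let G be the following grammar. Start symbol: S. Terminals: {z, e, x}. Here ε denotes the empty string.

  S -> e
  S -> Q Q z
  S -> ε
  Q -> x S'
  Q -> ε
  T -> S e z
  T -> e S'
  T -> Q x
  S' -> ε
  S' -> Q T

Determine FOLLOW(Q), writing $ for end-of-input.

{e, x, z}

FIRST(Q): from Q->x S' we get {x}; from Q->ε we get {ε}. So FIRST(Q) = {ε, x}.
FIRST(S): from S->e we get {e}; from S->Q Q z we get {x, z}; from S->ε we get {ε}. So FIRST(S) = {ε, e, x, z}.
FIRST(T): from T->S e z we get {e, x, z}; from T->e S' we get {e}; from T->Q x we get {x}. So FIRST(T) = {e, x, z}.
FIRST(S'): from S'->ε we get {ε}; from S'->Q T we get {e, x, z}. So FIRST(S') = {ε, e, x, z}.
FOLLOW(S) includes $ since S is the start symbol.
FOLLOW(S): in T->S e z, S is followed by e z with FIRST {e}. Thus FOLLOW(S) = {$, e}.
FOLLOW(Q): in S->Q Q z (occurrence 1), Q is followed by Q z with FIRST {x, z}; in S->Q Q z (occurrence 2), Q is followed by z with FIRST {z}; in T->Q x, Q is followed by x with FIRST {x}; in S'->Q T, Q is followed by T with FIRST {e, x, z}. Thus FOLLOW(Q) = {e, x, z}.
FOLLOW(T): in S'->Q T, the suffix after T is empty, so FOLLOW(T) ⊇ FOLLOW(S') = {e, x, z}. Thus FOLLOW(T) = {e, x, z}.
FOLLOW(S'): in Q->x S', the suffix after S' is empty, so FOLLOW(S') ⊇ FOLLOW(Q) = {e, x, z}; in T->e S', the suffix after S' is empty, so FOLLOW(S') ⊇ FOLLOW(T) = {e, x, z}. Thus FOLLOW(S') = {e, x, z}.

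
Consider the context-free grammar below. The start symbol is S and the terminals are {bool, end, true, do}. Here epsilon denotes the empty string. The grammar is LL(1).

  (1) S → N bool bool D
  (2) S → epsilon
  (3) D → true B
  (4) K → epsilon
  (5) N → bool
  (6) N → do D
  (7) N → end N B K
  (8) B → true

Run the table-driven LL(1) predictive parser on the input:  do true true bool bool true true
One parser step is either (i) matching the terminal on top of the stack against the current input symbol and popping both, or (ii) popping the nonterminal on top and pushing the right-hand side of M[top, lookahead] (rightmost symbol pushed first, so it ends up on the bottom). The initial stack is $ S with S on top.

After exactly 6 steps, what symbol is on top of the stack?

true

step 1: stack=$ S  input=do true true bool bool true true $  — expand S → N bool bool D
step 2: stack=$ D bool bool N  input=do true true bool bool true true $  — expand N → do D
step 3: stack=$ D bool bool D do  input=do true true bool bool true true $  — match do
step 4: stack=$ D bool bool D  input=true true bool bool true true $  — expand D → true B
step 5: stack=$ D bool bool B true  input=true true bool bool true true $  — match true
step 6: stack=$ D bool bool B  input=true bool bool true true $  — expand B → true
Stack after step 6: $ D bool bool true (top = true).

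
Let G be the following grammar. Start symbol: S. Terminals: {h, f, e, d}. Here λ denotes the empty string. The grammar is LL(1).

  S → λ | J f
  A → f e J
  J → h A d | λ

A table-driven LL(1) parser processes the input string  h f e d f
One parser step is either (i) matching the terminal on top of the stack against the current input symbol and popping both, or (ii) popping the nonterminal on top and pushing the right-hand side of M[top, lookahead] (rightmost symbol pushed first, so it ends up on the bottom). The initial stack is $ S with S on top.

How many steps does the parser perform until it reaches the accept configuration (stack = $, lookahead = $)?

9

     Stack        Input        Action
  1  $ S          h f e d f $  expand S → J f
  2  $ f J        h f e d f $  expand J → h A d
  3  $ f d A h    h f e d f $  match h
  4  $ f d A      f e d f $    expand A → f e J
  5  $ f d J e f  f e d f $    match f
  6  $ f d J e    e d f $      match e
  7  $ f d J      d f $        expand J → λ
  8  $ f d        d f $        match d
  9  $ f          f $          match f
Accept reached after 9 steps.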